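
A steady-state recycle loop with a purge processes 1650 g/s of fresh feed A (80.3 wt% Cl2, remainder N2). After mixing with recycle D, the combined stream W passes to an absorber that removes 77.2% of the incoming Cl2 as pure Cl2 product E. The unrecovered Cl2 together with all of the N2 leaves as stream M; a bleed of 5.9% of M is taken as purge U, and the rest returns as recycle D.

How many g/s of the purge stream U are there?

N2 enters only via A and leaves only via the purge: 1650×0.197 = 0.059×(N2 in M), and the absorber passes all N2, so N2 in W = N2 in M = 5509.3 g/s.
Cl2 in W: m_A = 1650×0.803 + (1−0.059)·(1−0.772)·m_A, so m_A = 1325/0.7855 = 1686.9 g/s.
M = (1−0.772)×1686.9 + 5509.3 = 5893.9 g/s.
Purge U = 0.059×5893.9 = 347.74 g/s.

347.7 g/s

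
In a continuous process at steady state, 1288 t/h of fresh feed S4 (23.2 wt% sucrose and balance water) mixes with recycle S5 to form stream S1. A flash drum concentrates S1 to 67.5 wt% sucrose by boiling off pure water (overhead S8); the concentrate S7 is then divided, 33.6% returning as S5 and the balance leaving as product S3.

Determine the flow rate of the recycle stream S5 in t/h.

224 t/h

Overall sucrose balance (none leaves overhead): sucrose in fresh feed = sucrose in product, i.e. 1288×0.232 = (1−0.336)·S7·0.675.
S7 = 298.82/(0.675×0.664) = 666.7 t/h.
Recycle S5 = 0.336×666.7 = 224.01 t/h.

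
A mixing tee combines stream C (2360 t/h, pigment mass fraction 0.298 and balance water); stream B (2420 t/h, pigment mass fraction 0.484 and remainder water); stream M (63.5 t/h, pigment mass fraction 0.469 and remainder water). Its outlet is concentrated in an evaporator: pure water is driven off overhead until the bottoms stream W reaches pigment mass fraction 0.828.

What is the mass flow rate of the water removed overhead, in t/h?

2544 t/h

pigment entering = 2360×0.298 + 2420×0.484 + 63.5×0.469 = 1904.3 t/h.
All pigment reports to W, so W = 1904.3/0.828 = 2299.9 t/h.
Total feed = 4843.5 t/h; overhead = 4843.5 − 2299.9 = 2543.6 t/h.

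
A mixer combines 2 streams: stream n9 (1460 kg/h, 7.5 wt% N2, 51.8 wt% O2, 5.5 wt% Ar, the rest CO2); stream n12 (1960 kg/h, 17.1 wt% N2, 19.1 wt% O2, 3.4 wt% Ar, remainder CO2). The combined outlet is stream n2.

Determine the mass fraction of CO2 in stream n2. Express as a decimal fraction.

0.496

Total flow out = 1460 + 1960 = 3420 kg/h.
CO2 in = 1460×0.352 + 1960×0.604 = 1697.8 kg/h.
CO2 mass fraction in n2 = 1697.8/3420 = 0.496.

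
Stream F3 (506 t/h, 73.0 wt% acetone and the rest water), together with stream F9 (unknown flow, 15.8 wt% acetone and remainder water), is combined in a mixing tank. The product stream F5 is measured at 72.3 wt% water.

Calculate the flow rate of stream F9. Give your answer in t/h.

1926 t/h

Let F9 be the unknown flow. Total out = 506 + F9.
water balance: 136.62 + 0.842·F9 = 0.723·(506 + F9)
(0.842 − 0.723)·F9 = 0.723×506 − 136.62 = 229.22
F9 = 229.22 / 0.119 = 1926.2 t/h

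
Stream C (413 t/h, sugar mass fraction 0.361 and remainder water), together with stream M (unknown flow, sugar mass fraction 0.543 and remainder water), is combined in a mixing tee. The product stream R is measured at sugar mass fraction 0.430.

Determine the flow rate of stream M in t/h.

252.2 t/h

Let M be the unknown flow. Total out = 413 + M.
sugar balance: 149.09 + 0.543·M = 0.430·(413 + M)
(0.543 − 0.430)·M = 0.430×413 − 149.09 = 28.497
M = 28.497 / 0.113 = 252.19 t/h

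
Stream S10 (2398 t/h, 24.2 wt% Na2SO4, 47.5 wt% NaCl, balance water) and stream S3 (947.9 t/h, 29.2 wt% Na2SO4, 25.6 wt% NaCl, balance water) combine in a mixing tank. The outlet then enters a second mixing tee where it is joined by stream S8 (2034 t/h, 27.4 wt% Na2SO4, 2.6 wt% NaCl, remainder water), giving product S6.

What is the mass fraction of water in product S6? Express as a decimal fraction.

0.4704

Overall, product flow = 5379.9 t/h.
water in = 2398×0.283 + 947.9×0.452 + 2034×0.700 = 2530.9 t/h.
water fraction in S6 = 0.4704.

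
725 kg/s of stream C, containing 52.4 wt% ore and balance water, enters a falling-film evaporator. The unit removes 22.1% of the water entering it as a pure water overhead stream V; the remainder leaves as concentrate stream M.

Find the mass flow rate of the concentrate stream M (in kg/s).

648.7 kg/s

water entering = 725×0.476 = 345.1 kg/s; overhead removed = 0.221×345.1 = 76.267 kg/s.
Concentrate = 725 − 76.267 = 648.73 kg/s.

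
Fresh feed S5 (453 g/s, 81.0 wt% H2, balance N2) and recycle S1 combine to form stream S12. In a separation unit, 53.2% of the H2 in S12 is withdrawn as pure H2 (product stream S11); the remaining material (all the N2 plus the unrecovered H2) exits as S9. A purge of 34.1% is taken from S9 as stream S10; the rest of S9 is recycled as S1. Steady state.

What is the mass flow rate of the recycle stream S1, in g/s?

330 g/s

N2 enters only via S5 and leaves only via the purge: 453×0.190 = 0.341×(N2 in S9), and the separation unit passes all N2, so N2 in S12 = N2 in S9 = 252.4 g/s.
H2 in S12: m_A = 453×0.810 + (1−0.341)·(1−0.532)·m_A, so m_A = 366.93/0.6916 = 530.56 g/s.
S9 = (1−0.532)×530.56 + 252.4 = 500.71 g/s.
Recycle S1 = (1−0.341)×500.71 = 329.97 g/s.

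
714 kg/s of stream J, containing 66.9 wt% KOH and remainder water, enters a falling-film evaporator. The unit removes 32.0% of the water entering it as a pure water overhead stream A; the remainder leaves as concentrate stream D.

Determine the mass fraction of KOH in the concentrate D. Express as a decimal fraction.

0.748

KOH is not removed: 714×0.669 = 477.67 kg/s of KOH enters D.
water entering = 714×0.331 = 236.33 kg/s; overhead removed = 0.320×236.33 = 75.627 kg/s.
Concentrate = 714 − 75.627 = 638.37 kg/s.
Mass fraction = 477.67/638.37 = 0.748.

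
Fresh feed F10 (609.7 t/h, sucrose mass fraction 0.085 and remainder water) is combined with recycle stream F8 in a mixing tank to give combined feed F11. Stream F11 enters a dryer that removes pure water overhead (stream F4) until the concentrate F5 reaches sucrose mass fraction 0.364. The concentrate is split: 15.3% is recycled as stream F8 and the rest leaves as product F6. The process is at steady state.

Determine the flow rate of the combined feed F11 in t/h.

Overall sucrose balance (none leaves overhead): sucrose in fresh feed = sucrose in product, i.e. 609.7×0.085 = (1−0.153)·F5·0.364.
F5 = 51.825/(0.364×0.847) = 168.09 t/h.
Recycle F8 = 0.153×168.09 = 25.718 t/h.
Combined feed F11 = 609.7 + 25.718 = 635.42 t/h.

635.4 t/h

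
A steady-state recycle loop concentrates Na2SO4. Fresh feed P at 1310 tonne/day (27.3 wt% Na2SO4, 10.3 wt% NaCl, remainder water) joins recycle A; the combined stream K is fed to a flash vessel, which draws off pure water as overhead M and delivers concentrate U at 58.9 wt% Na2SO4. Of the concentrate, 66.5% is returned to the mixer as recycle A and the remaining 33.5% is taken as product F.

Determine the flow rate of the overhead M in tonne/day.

Overall Na2SO4 balance (none leaves overhead): Na2SO4 in fresh feed = Na2SO4 in product, i.e. 1310×0.273 = (1−0.665)·U·0.589.
U = 357.63/(0.589×0.335) = 1812.5 tonne/day.
Recycle A = 0.665×1812.5 = 1205.3 tonne/day.
Combined feed K = 1310 + 1205.3 = 2515.3 tonne/day.
Overhead M = K − U = 2515.3 − 1812.5 = 702.82 tonne/day.

702.8 tonne/day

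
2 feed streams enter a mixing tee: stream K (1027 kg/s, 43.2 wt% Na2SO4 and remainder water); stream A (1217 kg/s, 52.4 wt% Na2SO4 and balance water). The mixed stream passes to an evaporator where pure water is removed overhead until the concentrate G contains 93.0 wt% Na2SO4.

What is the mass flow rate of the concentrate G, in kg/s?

Na2SO4 entering = 1027×0.432 + 1217×0.524 = 1081.4 kg/s.
All Na2SO4 reports to G, so G = 1081.4/0.930 = 1162.8 kg/s.

1163 kg/s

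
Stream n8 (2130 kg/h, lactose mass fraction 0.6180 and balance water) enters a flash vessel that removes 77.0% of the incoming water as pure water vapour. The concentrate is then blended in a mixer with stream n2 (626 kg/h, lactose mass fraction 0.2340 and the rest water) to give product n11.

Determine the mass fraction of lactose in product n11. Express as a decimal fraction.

Vapour removed = 0.770×0.382×2130 = 626.52 kg/h; concentrate = 1503.5 kg/h.
lactose reaching the mixer = 1316.3 (from concentrate) + 626×0.234 = 1462.8 kg/h.
Product flow = 1503.5 + 626 = 2129.5 kg/h; lactose fraction = 0.6869.

0.6869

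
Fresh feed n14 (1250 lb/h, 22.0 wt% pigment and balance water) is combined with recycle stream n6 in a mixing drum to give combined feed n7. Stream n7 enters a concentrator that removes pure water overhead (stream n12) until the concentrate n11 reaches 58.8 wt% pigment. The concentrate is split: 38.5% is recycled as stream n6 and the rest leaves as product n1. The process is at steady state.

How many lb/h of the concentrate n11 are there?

760.5 lb/h

Overall pigment balance (none leaves overhead): pigment in fresh feed = pigment in product, i.e. 1250×0.220 = (1−0.385)·n11·0.588.
n11 = 275/(0.588×0.615) = 760.47 lb/h.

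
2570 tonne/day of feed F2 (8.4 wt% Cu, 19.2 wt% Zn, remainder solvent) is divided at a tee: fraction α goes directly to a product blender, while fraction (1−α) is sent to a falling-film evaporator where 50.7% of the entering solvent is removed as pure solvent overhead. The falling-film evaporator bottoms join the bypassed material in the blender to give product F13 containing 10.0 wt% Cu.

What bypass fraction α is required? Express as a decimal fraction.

All 2570×0.084 = 215.88 tonne/day of Cu reaches F13, so F13 = 215.88/0.100 = 2158.8 tonne/day and vapour = 411.2 tonne/day.
The evaporator receives (1−α)·2570 of feed at 0.724 solvent and removes 0.507 of that solvent:
0.507×0.724×(1−α)×2570 = 411.2
(1−α) = 411.2/943.36 = 0.4359;  α = 0.5641.

0.564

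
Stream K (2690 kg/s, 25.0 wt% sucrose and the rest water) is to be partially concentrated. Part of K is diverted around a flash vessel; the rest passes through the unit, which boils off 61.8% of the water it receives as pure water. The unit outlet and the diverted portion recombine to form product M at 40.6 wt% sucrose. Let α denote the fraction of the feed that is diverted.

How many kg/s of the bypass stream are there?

460 kg/s

All 2690×0.250 = 672.5 kg/s of sucrose reaches M, so M = 672.5/0.406 = 1656.4 kg/s and vapour = 1033.6 kg/s.
The evaporator receives (1−α)·2690 of feed at 0.750 water and removes 0.618 of that water:
0.618×0.750×(1−α)×2690 = 1033.6
(1−α) = 1033.6/1246.8 = 0.8290;  α = 0.1710.
Bypass flow = 0.1710×2690 = 460.02 kg/s.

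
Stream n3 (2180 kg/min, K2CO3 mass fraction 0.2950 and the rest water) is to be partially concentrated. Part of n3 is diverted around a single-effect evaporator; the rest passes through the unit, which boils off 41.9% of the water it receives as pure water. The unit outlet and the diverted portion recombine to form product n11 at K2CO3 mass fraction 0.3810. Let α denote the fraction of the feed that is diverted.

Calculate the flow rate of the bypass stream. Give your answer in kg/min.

All 2180×0.295 = 643.1 kg/min of K2CO3 reaches n11, so n11 = 643.1/0.381 = 1687.9 kg/min and vapour = 492.07 kg/min.
The evaporator receives (1−α)·2180 of feed at 0.705 water and removes 0.419 of that water:
0.419×0.705×(1−α)×2180 = 492.07
(1−α) = 492.07/643.96 = 0.7641;  α = 0.2359.
Bypass flow = 0.2359×2180 = 514.18 kg/min.

514.2 kg/min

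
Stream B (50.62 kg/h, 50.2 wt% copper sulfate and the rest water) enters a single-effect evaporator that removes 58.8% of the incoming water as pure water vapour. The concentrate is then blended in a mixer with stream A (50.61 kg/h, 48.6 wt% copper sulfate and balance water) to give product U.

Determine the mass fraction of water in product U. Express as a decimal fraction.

Vapour removed = 0.588×0.498×50.62 = 14.823 kg/h; concentrate = 35.797 kg/h.
water reaching the mixer = 10.386 (from concentrate) + 50.61×0.514 = 36.4 kg/h.
Product flow = 35.797 + 50.61 = 86.407 kg/h; water fraction = 0.4213.

0.4213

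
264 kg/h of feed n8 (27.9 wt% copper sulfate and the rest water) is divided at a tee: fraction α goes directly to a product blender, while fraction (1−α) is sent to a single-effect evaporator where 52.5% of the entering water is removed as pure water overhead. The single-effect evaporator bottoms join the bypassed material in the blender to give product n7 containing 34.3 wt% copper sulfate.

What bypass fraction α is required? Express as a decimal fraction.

0.507

All 264×0.279 = 73.656 kg/h of copper sulfate reaches n7, so n7 = 73.656/0.343 = 214.74 kg/h and vapour = 49.259 kg/h.
The evaporator receives (1−α)·264 of feed at 0.721 water and removes 0.525 of that water:
0.525×0.721×(1−α)×264 = 49.259
(1−α) = 49.259/99.931 = 0.4929;  α = 0.5071.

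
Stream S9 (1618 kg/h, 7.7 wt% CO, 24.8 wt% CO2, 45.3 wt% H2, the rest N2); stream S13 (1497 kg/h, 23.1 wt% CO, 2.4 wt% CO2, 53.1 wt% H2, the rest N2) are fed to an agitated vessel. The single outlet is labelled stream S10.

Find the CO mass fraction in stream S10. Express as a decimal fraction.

0.151

Total flow out = 1618 + 1497 = 3115 kg/h.
CO in = 1618×0.077 + 1497×0.231 = 470.39 kg/h.
CO mass fraction in S10 = 470.39/3115 = 0.151.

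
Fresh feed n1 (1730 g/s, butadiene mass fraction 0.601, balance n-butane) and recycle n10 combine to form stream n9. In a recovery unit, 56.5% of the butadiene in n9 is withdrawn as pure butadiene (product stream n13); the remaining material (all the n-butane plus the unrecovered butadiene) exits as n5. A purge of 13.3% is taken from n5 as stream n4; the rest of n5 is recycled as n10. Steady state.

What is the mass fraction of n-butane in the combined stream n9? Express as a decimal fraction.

0.757

n-butane enters only via n1 and leaves only via the purge: 1730×0.399 = 0.133×(n-butane in n5), and the recovery unit passes all n-butane, so n-butane in n9 = n-butane in n5 = 5190 g/s.
butadiene in n9: m_A = 1730×0.601 + (1−0.133)·(1−0.565)·m_A, so m_A = 1039.7/0.6229 = 1669.3 g/s.
n9 = 1669.3 + 5190 = 6859.3 g/s.
n-butane fraction in n9 = 5190/6859.3 = 0.757.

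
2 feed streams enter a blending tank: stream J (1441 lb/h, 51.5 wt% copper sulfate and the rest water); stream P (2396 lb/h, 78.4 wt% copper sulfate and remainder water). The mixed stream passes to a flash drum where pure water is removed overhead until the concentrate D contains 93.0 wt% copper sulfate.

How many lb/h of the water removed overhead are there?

copper sulfate entering = 1441×0.515 + 2396×0.784 = 2620.6 lb/h.
All copper sulfate reports to D, so D = 2620.6/0.930 = 2817.8 lb/h.
Total feed = 3837 lb/h; overhead = 3837 − 2817.8 = 1019.2 lb/h.

1019 lb/h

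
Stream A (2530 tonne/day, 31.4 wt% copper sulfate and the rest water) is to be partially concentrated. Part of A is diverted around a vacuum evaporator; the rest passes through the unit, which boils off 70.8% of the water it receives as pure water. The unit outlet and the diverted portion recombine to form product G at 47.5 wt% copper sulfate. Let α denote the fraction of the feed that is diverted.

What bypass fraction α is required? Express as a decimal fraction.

All 2530×0.314 = 794.42 tonne/day of copper sulfate reaches G, so G = 794.42/0.475 = 1672.5 tonne/day and vapour = 857.54 tonne/day.
The evaporator receives (1−α)·2530 of feed at 0.686 water and removes 0.708 of that water:
0.708×0.686×(1−α)×2530 = 857.54
(1−α) = 857.54/1228.8 = 0.6979;  α = 0.3021.

0.302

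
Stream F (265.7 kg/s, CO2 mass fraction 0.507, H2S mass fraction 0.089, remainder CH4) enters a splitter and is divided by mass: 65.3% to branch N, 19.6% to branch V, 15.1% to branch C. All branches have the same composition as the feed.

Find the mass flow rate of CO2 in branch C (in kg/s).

Branch C total = 0.151×265.7 = 40.121 kg/s.
CO2 in C = 0.507×40.121 = 20.341 kg/s.

20.34 kg/s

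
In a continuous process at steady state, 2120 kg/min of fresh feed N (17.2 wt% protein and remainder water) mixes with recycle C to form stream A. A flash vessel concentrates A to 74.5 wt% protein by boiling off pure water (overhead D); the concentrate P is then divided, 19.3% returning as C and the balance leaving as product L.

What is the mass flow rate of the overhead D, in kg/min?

Overall protein balance (none leaves overhead): protein in fresh feed = protein in product, i.e. 2120×0.172 = (1−0.193)·P·0.745.
P = 364.64/(0.745×0.807) = 606.51 kg/min.
Recycle C = 0.193×606.51 = 117.06 kg/min.
Combined feed A = 2120 + 117.06 = 2237.1 kg/min.
Overhead D = A − P = 2237.1 − 606.51 = 1630.6 kg/min.

1631 kg/min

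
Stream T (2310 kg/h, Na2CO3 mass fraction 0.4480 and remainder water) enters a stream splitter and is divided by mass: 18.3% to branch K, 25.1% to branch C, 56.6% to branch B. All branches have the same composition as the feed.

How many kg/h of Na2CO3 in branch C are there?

259.8 kg/h

Branch C total = 0.251×2310 = 579.81 kg/h.
Na2CO3 in C = 0.448×579.81 = 259.75 kg/h.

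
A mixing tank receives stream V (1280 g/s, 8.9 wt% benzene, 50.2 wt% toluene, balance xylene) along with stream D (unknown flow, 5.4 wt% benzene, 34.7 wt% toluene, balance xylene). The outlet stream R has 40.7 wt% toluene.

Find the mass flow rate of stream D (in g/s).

2027 g/s

Let D be the unknown flow. Total out = 1280 + D.
toluene balance: 642.56 + 0.347·D = 0.407·(1280 + D)
(0.347 − 0.407)·D = 0.407×1280 − 642.56 = -121.6
D = -121.6 / -0.060 = 2026.7 g/s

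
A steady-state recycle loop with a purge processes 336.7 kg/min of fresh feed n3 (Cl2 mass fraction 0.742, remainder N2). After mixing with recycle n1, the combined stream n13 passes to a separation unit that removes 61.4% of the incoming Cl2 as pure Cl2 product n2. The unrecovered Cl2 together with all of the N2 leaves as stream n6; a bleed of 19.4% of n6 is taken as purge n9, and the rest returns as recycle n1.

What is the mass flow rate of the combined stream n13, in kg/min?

N2 enters only via n3 and leaves only via the purge: 336.7×0.258 = 0.194×(N2 in n6), and the separation unit passes all N2, so N2 in n13 = N2 in n6 = 447.78 kg/min.
Cl2 in n13: m_A = 336.7×0.742 + (1−0.194)·(1−0.614)·m_A, so m_A = 249.83/0.6889 = 362.66 kg/min.
n13 = 362.66 + 447.78 = 810.44 kg/min.

810.4 kg/min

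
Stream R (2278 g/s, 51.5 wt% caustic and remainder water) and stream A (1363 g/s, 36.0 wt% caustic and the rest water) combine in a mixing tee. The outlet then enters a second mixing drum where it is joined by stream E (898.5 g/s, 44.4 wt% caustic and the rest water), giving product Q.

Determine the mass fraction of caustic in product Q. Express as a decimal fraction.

Overall, product flow = 4539.5 g/s.
caustic in = 2278×0.515 + 1363×0.360 + 898.5×0.444 = 2062.8 g/s.
caustic fraction in Q = 0.454.

0.454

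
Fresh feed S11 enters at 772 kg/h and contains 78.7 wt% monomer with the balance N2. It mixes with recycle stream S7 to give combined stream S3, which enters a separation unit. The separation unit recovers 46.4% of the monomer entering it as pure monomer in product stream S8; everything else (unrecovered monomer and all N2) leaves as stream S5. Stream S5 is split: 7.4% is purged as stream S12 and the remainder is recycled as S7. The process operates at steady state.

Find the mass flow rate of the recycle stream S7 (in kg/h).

N2 enters only via S11 and leaves only via the purge: 772×0.213 = 0.074×(N2 in S5), and the separation unit passes all N2, so N2 in S3 = N2 in S5 = 2222.1 kg/h.
monomer in S3: m_A = 772×0.787 + (1−0.074)·(1−0.464)·m_A, so m_A = 607.56/0.5037 = 1206.3 kg/h.
S5 = (1−0.464)×1206.3 + 2222.1 = 2868.7 kg/h.
Recycle S7 = (1−0.074)×2868.7 = 2656.4 kg/h.

2656 kg/h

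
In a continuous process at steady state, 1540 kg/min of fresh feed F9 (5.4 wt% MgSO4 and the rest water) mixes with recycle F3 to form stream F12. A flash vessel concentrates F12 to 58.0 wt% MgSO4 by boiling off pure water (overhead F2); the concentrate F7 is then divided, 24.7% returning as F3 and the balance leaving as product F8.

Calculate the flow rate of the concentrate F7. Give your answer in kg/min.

190.4 kg/min

Overall MgSO4 balance (none leaves overhead): MgSO4 in fresh feed = MgSO4 in product, i.e. 1540×0.054 = (1−0.247)·F7·0.580.
F7 = 83.16/(0.580×0.753) = 190.41 kg/min.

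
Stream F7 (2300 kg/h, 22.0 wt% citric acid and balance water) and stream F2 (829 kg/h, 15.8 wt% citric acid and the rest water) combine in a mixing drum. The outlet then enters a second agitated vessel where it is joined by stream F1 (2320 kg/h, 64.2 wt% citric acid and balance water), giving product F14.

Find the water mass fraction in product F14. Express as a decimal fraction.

Overall, product flow = 5449 kg/h.
water in = 2300×0.780 + 829×0.842 + 2320×0.358 = 3322.6 kg/h.
water fraction in F14 = 0.610.

0.610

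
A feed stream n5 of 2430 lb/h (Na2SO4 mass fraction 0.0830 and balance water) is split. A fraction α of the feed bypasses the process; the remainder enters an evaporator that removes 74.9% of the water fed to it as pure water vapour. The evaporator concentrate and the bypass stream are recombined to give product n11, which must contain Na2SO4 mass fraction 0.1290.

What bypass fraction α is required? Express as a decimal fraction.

All 2430×0.083 = 201.69 lb/h of Na2SO4 reaches n11, so n11 = 201.69/0.129 = 1563.5 lb/h and vapour = 866.51 lb/h.
The evaporator receives (1−α)·2430 of feed at 0.917 water and removes 0.749 of that water:
0.749×0.917×(1−α)×2430 = 866.51
(1−α) = 866.51/1669 = 0.5192;  α = 0.4808.

0.481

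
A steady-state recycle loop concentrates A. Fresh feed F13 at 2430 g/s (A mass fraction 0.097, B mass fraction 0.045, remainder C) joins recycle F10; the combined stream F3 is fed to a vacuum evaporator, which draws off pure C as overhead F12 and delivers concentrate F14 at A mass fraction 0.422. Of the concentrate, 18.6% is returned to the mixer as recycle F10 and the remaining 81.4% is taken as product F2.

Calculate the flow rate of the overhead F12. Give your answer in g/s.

1871 g/s

Overall A balance (none leaves overhead): A in fresh feed = A in product, i.e. 2430×0.097 = (1−0.186)·F14·0.422.
F14 = 235.71/(0.422×0.814) = 686.18 g/s.
Recycle F10 = 0.186×686.18 = 127.63 g/s.
Combined feed F3 = 2430 + 127.63 = 2557.6 g/s.
Overhead F12 = F3 − F14 = 2557.6 − 686.18 = 1871.4 g/s.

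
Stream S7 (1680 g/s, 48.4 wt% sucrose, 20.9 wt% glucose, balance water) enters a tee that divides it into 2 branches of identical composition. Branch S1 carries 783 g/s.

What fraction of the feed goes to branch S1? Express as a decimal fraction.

Fraction to S1 = 783/1680 = 0.4661.

0.466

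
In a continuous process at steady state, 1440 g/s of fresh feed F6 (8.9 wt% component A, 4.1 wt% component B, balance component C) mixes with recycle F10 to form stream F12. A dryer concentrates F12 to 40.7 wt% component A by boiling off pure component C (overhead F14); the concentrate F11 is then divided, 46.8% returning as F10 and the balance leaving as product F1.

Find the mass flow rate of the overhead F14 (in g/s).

1125 g/s

Overall component A balance (none leaves overhead): component A in fresh feed = component A in product, i.e. 1440×0.089 = (1−0.468)·F11·0.407.
F11 = 128.16/(0.407×0.532) = 591.9 g/s.
Recycle F10 = 0.468×591.9 = 277.01 g/s.
Combined feed F12 = 1440 + 277.01 = 1717 g/s.
Overhead F14 = F12 − F11 = 1717 − 591.9 = 1125.1 g/s.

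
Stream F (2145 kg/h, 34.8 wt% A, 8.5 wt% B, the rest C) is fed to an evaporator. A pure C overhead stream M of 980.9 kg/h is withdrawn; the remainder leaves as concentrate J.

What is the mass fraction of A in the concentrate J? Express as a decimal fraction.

0.641

A is not removed: 2145×0.348 = 746.46 kg/h of A enters J.
Concentrate = 2145 − 980.9 = 1164.1 kg/h.
Mass fraction = 746.46/1164.1 = 0.641.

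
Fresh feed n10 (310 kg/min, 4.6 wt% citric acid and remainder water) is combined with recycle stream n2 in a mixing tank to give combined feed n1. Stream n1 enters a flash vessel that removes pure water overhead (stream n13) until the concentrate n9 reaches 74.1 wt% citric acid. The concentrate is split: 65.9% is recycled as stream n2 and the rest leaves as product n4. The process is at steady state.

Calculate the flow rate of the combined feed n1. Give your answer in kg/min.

347.2 kg/min

Overall citric acid balance (none leaves overhead): citric acid in fresh feed = citric acid in product, i.e. 310×0.046 = (1−0.659)·n9·0.741.
n9 = 14.26/(0.741×0.341) = 56.435 kg/min.
Recycle n2 = 0.659×56.435 = 37.191 kg/min.
Combined feed n1 = 310 + 37.191 = 347.19 kg/min.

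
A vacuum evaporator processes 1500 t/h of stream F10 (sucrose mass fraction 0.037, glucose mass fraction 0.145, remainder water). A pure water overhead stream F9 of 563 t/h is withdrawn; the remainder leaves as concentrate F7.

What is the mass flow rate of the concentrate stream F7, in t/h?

937 t/h

Concentrate = 1500 − 563 = 937 t/h.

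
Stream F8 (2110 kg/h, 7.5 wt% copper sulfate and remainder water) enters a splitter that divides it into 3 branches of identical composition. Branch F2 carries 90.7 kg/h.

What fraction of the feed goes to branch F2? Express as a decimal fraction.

0.043

Fraction to F2 = 90.7/2110 = 0.0430.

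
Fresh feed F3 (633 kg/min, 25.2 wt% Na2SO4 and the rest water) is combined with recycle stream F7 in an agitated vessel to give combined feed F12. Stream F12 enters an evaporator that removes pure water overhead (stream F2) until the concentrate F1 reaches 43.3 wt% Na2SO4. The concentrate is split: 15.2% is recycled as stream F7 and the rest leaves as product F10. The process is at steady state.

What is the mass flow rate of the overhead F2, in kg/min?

Overall Na2SO4 balance (none leaves overhead): Na2SO4 in fresh feed = Na2SO4 in product, i.e. 633×0.252 = (1−0.152)·F1·0.433.
F1 = 159.52/(0.433×0.848) = 434.43 kg/min.
Recycle F7 = 0.152×434.43 = 66.033 kg/min.
Combined feed F12 = 633 + 66.033 = 699.03 kg/min.
Overhead F2 = F12 − F1 = 699.03 − 434.43 = 264.6 kg/min.

264.6 kg/min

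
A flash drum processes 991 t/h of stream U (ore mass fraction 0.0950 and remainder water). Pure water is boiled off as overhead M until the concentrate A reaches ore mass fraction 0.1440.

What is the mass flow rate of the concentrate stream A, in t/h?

ore is conserved: 991×0.095 = 94.145 t/h all reports to the concentrate.
Concentrate = 94.145/(target fraction) = 653.78 t/h.

653.8 t/h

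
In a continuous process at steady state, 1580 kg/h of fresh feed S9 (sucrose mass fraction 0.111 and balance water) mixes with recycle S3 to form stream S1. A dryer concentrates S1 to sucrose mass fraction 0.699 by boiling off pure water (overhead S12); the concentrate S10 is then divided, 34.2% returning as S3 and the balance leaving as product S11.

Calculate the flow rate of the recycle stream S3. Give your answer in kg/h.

130.4 kg/h

Overall sucrose balance (none leaves overhead): sucrose in fresh feed = sucrose in product, i.e. 1580×0.111 = (1−0.342)·S10·0.699.
S10 = 175.38/(0.699×0.658) = 381.31 kg/h.
Recycle S3 = 0.342×381.31 = 130.41 kg/h.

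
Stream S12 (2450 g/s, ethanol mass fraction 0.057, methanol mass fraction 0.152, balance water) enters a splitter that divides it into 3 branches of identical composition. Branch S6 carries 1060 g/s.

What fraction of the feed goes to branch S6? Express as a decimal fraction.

Fraction to S6 = 1060/2450 = 0.4327.

0.433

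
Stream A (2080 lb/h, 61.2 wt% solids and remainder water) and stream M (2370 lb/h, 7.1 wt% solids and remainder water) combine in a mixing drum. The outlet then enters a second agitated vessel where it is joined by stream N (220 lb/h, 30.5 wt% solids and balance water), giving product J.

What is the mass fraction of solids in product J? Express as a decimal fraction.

0.323

Overall, product flow = 4670 lb/h.
solids in = 2080×0.612 + 2370×0.071 + 220×0.305 = 1508.3 lb/h.
solids fraction in J = 0.323.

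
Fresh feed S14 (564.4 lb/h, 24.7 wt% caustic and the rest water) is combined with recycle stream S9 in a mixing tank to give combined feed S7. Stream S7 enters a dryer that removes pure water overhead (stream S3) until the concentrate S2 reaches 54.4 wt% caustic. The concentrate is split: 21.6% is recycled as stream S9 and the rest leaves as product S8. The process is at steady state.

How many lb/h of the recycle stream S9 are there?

Overall caustic balance (none leaves overhead): caustic in fresh feed = caustic in product, i.e. 564.4×0.247 = (1−0.216)·S2·0.544.
S2 = 139.41/(0.544×0.784) = 326.87 lb/h.
Recycle S9 = 0.216×326.87 = 70.603 lb/h.

70.6 lb/h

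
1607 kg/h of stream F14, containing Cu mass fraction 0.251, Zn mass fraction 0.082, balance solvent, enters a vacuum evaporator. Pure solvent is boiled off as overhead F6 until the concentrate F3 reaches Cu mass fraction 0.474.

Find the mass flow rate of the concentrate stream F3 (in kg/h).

851 kg/h

Cu is conserved: 1607×0.251 = 403.36 kg/h all reports to the concentrate.
Concentrate = 403.36/(target fraction) = 850.96 kg/h.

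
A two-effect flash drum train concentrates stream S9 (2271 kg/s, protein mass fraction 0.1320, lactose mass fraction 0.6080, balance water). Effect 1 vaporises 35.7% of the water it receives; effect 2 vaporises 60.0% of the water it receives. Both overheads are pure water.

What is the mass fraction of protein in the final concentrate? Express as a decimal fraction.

0.1636

water in feed = 2271×0.260 = 590.46 kg/s.
After stage 1: water left = (1−0.357)×590.46 = 379.67; stream total = 2060.2 kg/s.
After stage 2: water left = (1−0.600)×379.67 = 151.87; final concentrate = 1832.4 kg/s.
protein fraction = 299.77/1832.4 = 0.1636.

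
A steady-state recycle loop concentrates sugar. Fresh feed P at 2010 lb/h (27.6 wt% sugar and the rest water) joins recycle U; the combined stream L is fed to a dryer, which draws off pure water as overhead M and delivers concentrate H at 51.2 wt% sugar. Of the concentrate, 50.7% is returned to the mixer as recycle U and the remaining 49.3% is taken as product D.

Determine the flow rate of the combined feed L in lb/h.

3124 lb/h

Overall sugar balance (none leaves overhead): sugar in fresh feed = sugar in product, i.e. 2010×0.276 = (1−0.507)·H·0.512.
H = 554.76/(0.512×0.493) = 2197.8 lb/h.
Recycle U = 0.507×2197.8 = 1114.3 lb/h.
Combined feed L = 2010 + 1114.3 = 3124.3 lb/h.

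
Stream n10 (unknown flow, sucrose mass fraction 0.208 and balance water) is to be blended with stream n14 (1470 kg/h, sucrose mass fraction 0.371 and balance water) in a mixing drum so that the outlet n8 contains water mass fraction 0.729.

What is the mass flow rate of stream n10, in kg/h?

2333 kg/h

Let n10 be the unknown flow. Total out = 1470 + n10.
water balance: 924.63 + 0.792·n10 = 0.729·(1470 + n10)
(0.792 − 0.729)·n10 = 0.729×1470 − 924.63 = 147
n10 = 147 / 0.063 = 2333.3 kg/h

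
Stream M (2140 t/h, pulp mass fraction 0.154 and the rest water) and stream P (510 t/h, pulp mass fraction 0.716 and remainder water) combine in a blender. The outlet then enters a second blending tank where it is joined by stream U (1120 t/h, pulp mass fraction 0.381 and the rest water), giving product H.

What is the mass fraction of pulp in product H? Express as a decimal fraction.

Overall, product flow = 3770 t/h.
pulp in = 2140×0.154 + 510×0.716 + 1120×0.381 = 1121.4 t/h.
pulp fraction in H = 0.297.

0.297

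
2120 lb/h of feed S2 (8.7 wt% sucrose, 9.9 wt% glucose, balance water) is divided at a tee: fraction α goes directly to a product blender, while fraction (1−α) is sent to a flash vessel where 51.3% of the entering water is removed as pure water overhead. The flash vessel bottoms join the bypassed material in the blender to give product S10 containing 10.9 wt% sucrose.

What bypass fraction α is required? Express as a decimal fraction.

All 2120×0.087 = 184.44 lb/h of sucrose reaches S10, so S10 = 184.44/0.109 = 1692.1 lb/h and vapour = 427.89 lb/h.
The evaporator receives (1−α)·2120 of feed at 0.814 water and removes 0.513 of that water:
0.513×0.814×(1−α)×2120 = 427.89
(1−α) = 427.89/885.27 = 0.4833;  α = 0.5167.

0.517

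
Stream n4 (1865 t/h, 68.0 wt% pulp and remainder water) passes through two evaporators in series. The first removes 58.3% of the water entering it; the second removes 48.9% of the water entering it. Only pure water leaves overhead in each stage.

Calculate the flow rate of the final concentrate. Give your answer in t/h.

water in feed = 1865×0.320 = 596.8 t/h.
After stage 1: water left = (1−0.583)×596.8 = 248.87; stream total = 1517.1 t/h.
After stage 2: water left = (1−0.489)×248.87 = 127.17; final concentrate = 1395.4 t/h.

1395 t/h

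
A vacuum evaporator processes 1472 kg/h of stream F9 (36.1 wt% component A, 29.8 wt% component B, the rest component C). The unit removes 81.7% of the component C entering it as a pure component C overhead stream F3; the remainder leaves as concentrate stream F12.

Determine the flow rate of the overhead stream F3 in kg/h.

410.1 kg/h

component C entering = 1472×0.341 = 501.95 kg/h; overhead removed = 0.817×501.95 = 410.09 kg/h.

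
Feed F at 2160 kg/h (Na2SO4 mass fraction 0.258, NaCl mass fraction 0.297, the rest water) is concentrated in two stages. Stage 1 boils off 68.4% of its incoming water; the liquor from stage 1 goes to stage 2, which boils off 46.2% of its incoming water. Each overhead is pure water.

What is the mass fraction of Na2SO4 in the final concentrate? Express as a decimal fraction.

0.409

water in feed = 2160×0.445 = 961.2 kg/h.
After stage 1: water left = (1−0.684)×961.2 = 303.74; stream total = 1502.5 kg/h.
After stage 2: water left = (1−0.462)×303.74 = 163.41; final concentrate = 1362.2 kg/h.
Na2SO4 fraction = 557.28/1362.2 = 0.409.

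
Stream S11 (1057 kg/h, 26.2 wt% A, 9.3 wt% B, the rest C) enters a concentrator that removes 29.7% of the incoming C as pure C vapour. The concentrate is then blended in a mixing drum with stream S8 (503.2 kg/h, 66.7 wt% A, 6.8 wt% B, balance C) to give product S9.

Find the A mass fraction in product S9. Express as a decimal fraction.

0.451

Vapour removed = 0.297×0.645×1057 = 202.48 kg/h; concentrate = 854.52 kg/h.
A reaching the mixer = 276.93 (from concentrate) + 503.2×0.667 = 612.57 kg/h.
Product flow = 854.52 + 503.2 = 1357.7 kg/h; A fraction = 0.451.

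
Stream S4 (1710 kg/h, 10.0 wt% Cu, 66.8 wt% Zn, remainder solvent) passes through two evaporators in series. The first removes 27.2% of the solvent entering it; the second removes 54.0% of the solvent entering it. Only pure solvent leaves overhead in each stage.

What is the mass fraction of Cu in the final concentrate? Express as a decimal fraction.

0.1182

solvent in feed = 1710×0.232 = 396.72 kg/h.
After stage 1: solvent left = (1−0.272)×396.72 = 288.81; stream total = 1602.1 kg/h.
After stage 2: solvent left = (1−0.540)×288.81 = 132.85; final concentrate = 1446.1 kg/h.
Cu fraction = 171/1446.1 = 0.1182.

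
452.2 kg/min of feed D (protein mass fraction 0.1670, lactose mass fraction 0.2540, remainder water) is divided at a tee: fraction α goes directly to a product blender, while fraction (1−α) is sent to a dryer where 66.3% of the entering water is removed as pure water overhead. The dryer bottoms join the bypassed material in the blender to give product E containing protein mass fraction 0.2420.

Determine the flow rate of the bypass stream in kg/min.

87.12 kg/min

All 452.2×0.167 = 75.517 kg/min of protein reaches E, so E = 75.517/0.242 = 312.06 kg/min and vapour = 140.14 kg/min.
The evaporator receives (1−α)·452.2 of feed at 0.579 water and removes 0.663 of that water:
0.663×0.579×(1−α)×452.2 = 140.14
(1−α) = 140.14/173.59 = 0.8073;  α = 0.1927.
Bypass flow = 0.1927×452.2 = 87.123 kg/min.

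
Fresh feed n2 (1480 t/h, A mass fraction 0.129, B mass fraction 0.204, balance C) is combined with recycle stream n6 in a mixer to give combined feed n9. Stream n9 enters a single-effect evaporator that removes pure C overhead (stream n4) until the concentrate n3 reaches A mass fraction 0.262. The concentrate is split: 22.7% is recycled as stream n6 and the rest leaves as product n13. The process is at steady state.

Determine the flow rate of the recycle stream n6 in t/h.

214 t/h

Overall A balance (none leaves overhead): A in fresh feed = A in product, i.e. 1480×0.129 = (1−0.227)·n3·0.262.
n3 = 190.92/(0.262×0.773) = 942.69 t/h.
Recycle n6 = 0.227×942.69 = 213.99 t/h.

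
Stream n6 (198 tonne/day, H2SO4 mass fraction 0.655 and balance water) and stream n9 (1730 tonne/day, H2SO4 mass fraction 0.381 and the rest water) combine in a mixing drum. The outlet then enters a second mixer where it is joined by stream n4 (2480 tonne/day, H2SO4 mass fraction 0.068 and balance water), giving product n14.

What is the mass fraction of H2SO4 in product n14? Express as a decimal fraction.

0.217

Overall, product flow = 4408 tonne/day.
H2SO4 in = 198×0.655 + 1730×0.381 + 2480×0.068 = 957.46 tonne/day.
H2SO4 fraction in n14 = 0.217.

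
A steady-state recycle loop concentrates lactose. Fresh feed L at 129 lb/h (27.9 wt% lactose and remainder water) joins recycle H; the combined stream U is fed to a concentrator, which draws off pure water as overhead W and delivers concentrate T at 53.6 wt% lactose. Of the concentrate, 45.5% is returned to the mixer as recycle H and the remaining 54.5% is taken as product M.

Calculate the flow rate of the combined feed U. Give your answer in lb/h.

Overall lactose balance (none leaves overhead): lactose in fresh feed = lactose in product, i.e. 129×0.279 = (1−0.455)·T·0.536.
T = 35.991/(0.536×0.545) = 123.21 lb/h.
Recycle H = 0.455×123.21 = 56.059 lb/h.
Combined feed U = 129 + 56.059 = 185.06 lb/h.

185.1 lb/h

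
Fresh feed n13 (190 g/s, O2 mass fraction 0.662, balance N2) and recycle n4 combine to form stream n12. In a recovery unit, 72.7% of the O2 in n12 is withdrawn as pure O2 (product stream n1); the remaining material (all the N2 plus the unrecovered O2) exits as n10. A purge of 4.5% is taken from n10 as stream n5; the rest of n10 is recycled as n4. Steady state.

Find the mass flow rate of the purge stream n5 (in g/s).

66.31 g/s

N2 enters only via n13 and leaves only via the purge: 190×0.338 = 0.045×(N2 in n10), and the recovery unit passes all N2, so N2 in n12 = N2 in n10 = 1427.1 g/s.
O2 in n12: m_A = 190×0.662 + (1−0.045)·(1−0.727)·m_A, so m_A = 125.78/0.7393 = 170.14 g/s.
n10 = (1−0.727)×170.14 + 1427.1 = 1473.6 g/s.
Purge n5 = 0.045×1473.6 = 66.31 g/s.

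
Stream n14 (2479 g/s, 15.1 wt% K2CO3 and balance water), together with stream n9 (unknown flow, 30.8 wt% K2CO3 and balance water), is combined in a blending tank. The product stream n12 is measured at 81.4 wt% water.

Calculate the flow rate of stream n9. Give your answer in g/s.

711.2 g/s

Let n9 be the unknown flow. Total out = 2479 + n9.
water balance: 2104.7 + 0.692·n9 = 0.814·(2479 + n9)
(0.692 − 0.814)·n9 = 0.814×2479 − 2104.7 = -86.765
n9 = -86.765 / -0.122 = 711.19 g/s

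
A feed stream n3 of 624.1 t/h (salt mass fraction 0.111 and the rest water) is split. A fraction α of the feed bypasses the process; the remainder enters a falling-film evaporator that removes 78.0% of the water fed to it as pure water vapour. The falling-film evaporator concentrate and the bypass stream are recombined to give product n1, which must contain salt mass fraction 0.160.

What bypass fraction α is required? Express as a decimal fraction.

0.558

All 624.1×0.111 = 69.275 t/h of salt reaches n1, so n1 = 69.275/0.160 = 432.97 t/h and vapour = 191.13 t/h.
The evaporator receives (1−α)·624.1 of feed at 0.889 water and removes 0.780 of that water:
0.780×0.889×(1−α)×624.1 = 191.13
(1−α) = 191.13/432.76 = 0.4417;  α = 0.5583.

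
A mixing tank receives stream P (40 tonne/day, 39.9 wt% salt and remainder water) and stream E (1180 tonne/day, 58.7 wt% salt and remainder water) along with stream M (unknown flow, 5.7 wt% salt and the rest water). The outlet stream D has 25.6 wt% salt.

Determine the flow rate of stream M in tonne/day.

Let M be the unknown flow. Total out = 1220 + M.
salt balance: 708.62 + 0.057·M = 0.256·(1220 + M)
(0.057 − 0.256)·M = 0.256×1220 − 708.62 = -396.3
M = -396.3 / -0.199 = 1991.5 tonne/day

1991 tonne/day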